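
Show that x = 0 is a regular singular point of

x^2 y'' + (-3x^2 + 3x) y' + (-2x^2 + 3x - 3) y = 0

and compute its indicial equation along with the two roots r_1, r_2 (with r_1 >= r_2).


Divide by x^2 to reach normal form y'' + P_1(x) y' + P_2(x) y = 0 with P_1(x) = -3 + 3/x and P_2(x) = -2 + 3/x - 3/x^2.
x = 0 is a singular point because the y'-coefficient -3 + 3/x has a pole at x = 0 and the y-coefficient -2 + 3/x - 3/x^2 has a pole at x = 0.
It is a regular singular point because x P_1(x) = p(x) = 3 - 3x and x^2 P_2(x) = q(x) = -2x^2 + 3x - 3 are polynomials, hence analytic at x = 0.
p(0) = 3,  q(0) = -3.
Indicial equation: r(r-1) + p(0) r + q(0) = 0, i.e. r^2 + (p(0) - 1) r + q(0) = 0, i.e. r^2 + 2 r - 3 = 0.
Discriminant: (2)^2 - 4(-3) = 16, so r = (-2 ± 4)/2.
Solving: r_1 = 1, r_2 = -3.

indicial: r^2 + 2 r - 3 = 0; roots r_1 = 1, r_2 = -3


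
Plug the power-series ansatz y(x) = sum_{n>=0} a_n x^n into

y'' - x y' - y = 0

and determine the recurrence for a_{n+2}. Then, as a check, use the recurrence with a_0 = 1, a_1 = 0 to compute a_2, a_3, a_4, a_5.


Substitute y = sum_n a_n x^n.
y''(x) has coefficient (n+2)(n+1) a_{n+2} at x^n;
-x y'(x) has coefficient -n a_n at x^n (shift);
-y(x) has coefficient -1 a_n at x^n.
Matching x^n: (n+2)(n+1) a_{n+2} + (-n - 1) a_n = 0.
Thus a_{n+2} = (n + 1) / ((n+1)(n+2)) * a_n.

Check with a_0 = 1, a_1 = 0 (apply the recurrence for n = 0, 1, 2, 3): a_0 = 1, a_1 = 0, a_2 = 1/2, a_3 = 0, a_4 = 1/8, a_5 = 0.

a_(n+2) = (n + 1) / ((n+1)(n+2)) * a_n; check: a_0 = 1, a_1 = 0, a_2 = 1/2, a_3 = 0, a_4 = 1/8, a_5 = 0


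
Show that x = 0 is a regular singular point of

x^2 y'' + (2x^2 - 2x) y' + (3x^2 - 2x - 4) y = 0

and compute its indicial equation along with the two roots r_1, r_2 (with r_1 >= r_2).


Divide by x^2 to reach normal form y'' + P_1(x) y' + P_2(x) y = 0 with P_1(x) = 2 - 2/x and P_2(x) = 3 - 2/x - 4/x^2.
x = 0 is a singular point because the y'-coefficient 2 - 2/x has a pole at x = 0 and the y-coefficient 3 - 2/x - 4/x^2 has a pole at x = 0.
It is a regular singular point because x P_1(x) = p(x) = 2x - 2 and x^2 P_2(x) = q(x) = 3x^2 - 2x - 4 are polynomials, hence analytic at x = 0.
p(0) = -2,  q(0) = -4.
Indicial equation: r(r-1) + p(0) r + q(0) = 0, i.e. r^2 + (p(0) - 1) r + q(0) = 0, i.e. r^2 - 3 r - 4 = 0.
Discriminant: (-3)^2 - 4(-4) = 25, so r = (3 ± 5)/2.
Solving: r_1 = 4, r_2 = -1.

indicial: r^2 - 3 r - 4 = 0; roots r_1 = 4, r_2 = -1


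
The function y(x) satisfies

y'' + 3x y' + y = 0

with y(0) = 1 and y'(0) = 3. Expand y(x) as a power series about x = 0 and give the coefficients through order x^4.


Ansatz: y(x) = sum_{n>=0} a_n x^n, so y'(x) = sum_{n>=1} n a_n x^(n-1) and y''(x) = sum_{n>=2} n(n-1) a_n x^(n-2).
Substitute into P(x) y'' + Q(x) y' + R(x) y = 0 with P(x) = 1, Q(x) = 3x, R(x) = 1, and match powers of x.
Initial conditions: a_0 = 1, a_1 = 3.
Setting the coefficient of each power of x to zero and solving order by order (substituting the coefficients already found):
  x^0: 2 a_2 + a_0 = 0  ->  2 a_2 = -a_0 = -1  ->  a_2 = -1/2
  x^1: 6 a_3 + 4 a_1 = 0  ->  6 a_3 = -4 a_1 = -12  ->  a_3 = -2
  x^2: 12 a_4 + 7 a_2 = 0  ->  12 a_4 = -7 a_2 = 7/2  ->  a_4 = 7/24
Truncated series: y(x) = 1 + 3 x - (1/2) x^2 - 2 x^3 + (7/24) x^4 + O(x^5).

a_0 = 1; a_1 = 3; a_2 = -1/2; a_3 = -2; a_4 = 7/24


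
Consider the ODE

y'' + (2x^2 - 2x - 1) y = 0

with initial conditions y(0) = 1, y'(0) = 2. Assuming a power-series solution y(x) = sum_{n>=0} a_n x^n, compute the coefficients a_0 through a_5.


Ansatz: y(x) = sum_{n>=0} a_n x^n, so y'(x) = sum_{n>=1} n a_n x^(n-1) and y''(x) = sum_{n>=2} n(n-1) a_n x^(n-2).
Substitute into P(x) y'' + Q(x) y' + R(x) y = 0 with P(x) = 1, Q(x) = 0, R(x) = 2x^2 - 2x - 1, and match powers of x.
Initial conditions: a_0 = 1, a_1 = 2.
Setting the coefficient of each power of x to zero and solving order by order (substituting the coefficients already found):
  x^0: 2 a_2 - a_0 = 0  ->  2 a_2 = a_0 = 1  ->  a_2 = 1/2
  x^1: 6 a_3 - a_1 - 2 a_0 = 0  ->  6 a_3 = a_1 + 2 a_0 = 4  ->  a_3 = 2/3
  x^2: 12 a_4 - a_2 - 2 a_1 + 2 a_0 = 0  ->  12 a_4 = a_2 + 2 a_1 - 2 a_0 = 5/2  ->  a_4 = 5/24
  x^3: 20 a_5 - a_3 - 2 a_2 + 2 a_1 = 0  ->  20 a_5 = a_3 + 2 a_2 - 2 a_1 = -7/3  ->  a_5 = -7/60
Truncated series: y(x) = 1 + 2 x + (1/2) x^2 + (2/3) x^3 + (5/24) x^4 - (7/60) x^5 + O(x^6).

a_0 = 1; a_1 = 2; a_2 = 1/2; a_3 = 2/3; a_4 = 5/24; a_5 = -7/60


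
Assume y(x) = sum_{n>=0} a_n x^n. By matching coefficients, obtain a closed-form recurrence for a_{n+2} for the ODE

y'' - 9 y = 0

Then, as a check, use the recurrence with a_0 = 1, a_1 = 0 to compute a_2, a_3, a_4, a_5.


Substitute y = sum_n a_n x^n into y'' + (const) y = 0.
y''(x) = sum_{n>=0} (n+2)(n+1) a_{n+2} x^n.
The ODE becomes sum_n [(n+2)(n+1) a_{n+2} - 9 a_n] x^n = 0.
Setting each coefficient to zero gives the recurrence:
  (n+2)(n+1) a_{n+2} - 9 a_n = 0,
  a_{n+2} = 9 / ((n+1)(n+2)) a_n.

Check with a_0 = 1, a_1 = 0 (apply the recurrence for n = 0, 1, 2, 3): a_0 = 1, a_1 = 0, a_2 = 9/2, a_3 = 0, a_4 = 27/8, a_5 = 0.

a_{n+2} = 9/((n+1)(n+2)) * a_n; check: a_0 = 1, a_1 = 0, a_2 = 9/2, a_3 = 0, a_4 = 27/8, a_5 = 0


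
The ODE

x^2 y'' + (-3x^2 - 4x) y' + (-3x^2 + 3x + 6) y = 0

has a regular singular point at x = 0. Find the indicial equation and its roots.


Divide by x^2 to reach normal form y'' + P_1(x) y' + P_2(x) y = 0 with P_1(x) = -3 - 4/x and P_2(x) = -3 + 3/x + 6/x^2.
x = 0 is a singular point because the y'-coefficient -3 - 4/x has a pole at x = 0 and the y-coefficient -3 + 3/x + 6/x^2 has a pole at x = 0.
It is a regular singular point because x P_1(x) = p(x) = -3x - 4 and x^2 P_2(x) = q(x) = -3x^2 + 3x + 6 are polynomials, hence analytic at x = 0.
p(0) = -4,  q(0) = 6.
Indicial equation: r(r-1) + p(0) r + q(0) = 0, i.e. r^2 + (p(0) - 1) r + q(0) = 0, i.e. r^2 - 5 r + 6 = 0.
Discriminant: (-5)^2 - 4(6) = 1, so r = (5 ± 1)/2.
Solving: r_1 = 3, r_2 = 2.

indicial: r^2 - 5 r + 6 = 0; roots r_1 = 3, r_2 = 2


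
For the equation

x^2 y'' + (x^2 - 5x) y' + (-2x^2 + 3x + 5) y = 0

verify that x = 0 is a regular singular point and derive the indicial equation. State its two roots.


Divide by x^2 to reach normal form y'' + P_1(x) y' + P_2(x) y = 0 with P_1(x) = 1 - 5/x and P_2(x) = -2 + 3/x + 5/x^2.
x = 0 is a singular point because the y'-coefficient 1 - 5/x has a pole at x = 0 and the y-coefficient -2 + 3/x + 5/x^2 has a pole at x = 0.
It is a regular singular point because x P_1(x) = p(x) = x - 5 and x^2 P_2(x) = q(x) = -2x^2 + 3x + 5 are polynomials, hence analytic at x = 0.
p(0) = -5,  q(0) = 5.
Indicial equation: r(r-1) + p(0) r + q(0) = 0, i.e. r^2 + (p(0) - 1) r + q(0) = 0, i.e. r^2 - 6 r + 5 = 0.
Discriminant: (-6)^2 - 4(5) = 16, so r = (6 ± 4)/2.
Solving: r_1 = 5, r_2 = 1.

indicial: r^2 - 6 r + 5 = 0; roots r_1 = 5, r_2 = 1


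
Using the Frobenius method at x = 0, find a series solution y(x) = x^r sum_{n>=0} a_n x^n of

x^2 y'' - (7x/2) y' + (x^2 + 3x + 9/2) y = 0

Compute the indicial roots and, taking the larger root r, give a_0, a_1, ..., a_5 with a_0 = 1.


Write in Frobenius form y'' + (p(x)/x) y' + (q(x)/x^2) y = 0:
  p(x) = -7/2,  q(x) = x^2 + 3x + 9/2.
Indicial equation: r(r-1) + (-7/2) r + (9/2) = 0 -> roots r_1 = 3, r_2 = 3/2.
Take r = r_1 = 3. Let y(x) = x^r sum_{n>=0} a_n x^n with a_0 = 1.
Substitute y = x^r sum a_n x^n and match x^{r+n}. The recurrence is
  D(n) a_n + 3 a_{n-1} + 1 a_{n-2} = 0,  where D(n) = (r+n)(r+n-1) + (-7/2)(r+n) + (9/2).
  a_n = [-3 a_{n-1} - 1 a_{n-2}] / D(n).
Since the indicial polynomial factors as (r - r_1)(r - r_2), D(n) = (r_1 + n - r_1)(r_1 + n - r_2) = n(n + 3/2).
Evaluating step by step (a_0 = 1):
  n = 1: D(1) = 1(1 + 3/2) = 5/2; numerator = -3(1) = -3; a_1 = (-3)/(5/2) = -6/5
  n = 2: D(2) = 2(2 + 3/2) = 7; numerator = -3(-6/5) - 1(1) = 13/5; a_2 = (13/5)/(7) = 13/35
  n = 3: D(3) = 3(3 + 3/2) = 27/2; numerator = -3(13/35) - 1(-6/5) = 3/35; a_3 = (3/35)/(27/2) = 2/315
  n = 4: D(4) = 4(4 + 3/2) = 22; numerator = -3(2/315) - 1(13/35) = -41/105; a_4 = (-41/105)/(22) = -41/2310
  n = 5: D(5) = 5(5 + 3/2) = 65/2; numerator = -3(-41/2310) - 1(2/315) = 65/1386; a_5 = (65/1386)/(65/2) = 1/693

r = 3; a_0 = 1; a_1 = -6/5; a_2 = 13/35; a_3 = 2/315; a_4 = -41/2310; a_5 = 1/693


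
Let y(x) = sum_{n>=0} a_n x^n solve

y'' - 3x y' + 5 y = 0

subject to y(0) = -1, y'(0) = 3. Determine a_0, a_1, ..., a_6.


Ansatz: y(x) = sum_{n>=0} a_n x^n, so y'(x) = sum_{n>=1} n a_n x^(n-1) and y''(x) = sum_{n>=2} n(n-1) a_n x^(n-2).
Substitute into P(x) y'' + Q(x) y' + R(x) y = 0 with P(x) = 1, Q(x) = -3x, R(x) = 5, and match powers of x.
Initial conditions: a_0 = -1, a_1 = 3.
Setting the coefficient of each power of x to zero and solving order by order (substituting the coefficients already found):
  x^0: 2 a_2 + 5 a_0 = 0  ->  2 a_2 = -5 a_0 = 5  ->  a_2 = 5/2
  x^1: 6 a_3 + 2 a_1 = 0  ->  6 a_3 = -2 a_1 = -6  ->  a_3 = -1
  x^2: 12 a_4 - a_2 = 0  ->  12 a_4 = a_2 = 5/2  ->  a_4 = 5/24
  x^3: 20 a_5 - 4 a_3 = 0  ->  20 a_5 = 4 a_3 = -4  ->  a_5 = -1/5
  x^4: 30 a_6 - 7 a_4 = 0  ->  30 a_6 = 7 a_4 = 35/24  ->  a_6 = 7/144
Truncated series: y(x) = -1 + 3 x + (5/2) x^2 - x^3 + (5/24) x^4 - (1/5) x^5 + (7/144) x^6 + O(x^7).

a_0 = -1; a_1 = 3; a_2 = 5/2; a_3 = -1; a_4 = 5/24; a_5 = -1/5; a_6 = 7/144


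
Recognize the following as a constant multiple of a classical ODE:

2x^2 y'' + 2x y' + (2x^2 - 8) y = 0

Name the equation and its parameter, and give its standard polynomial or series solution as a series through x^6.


All three coefficients share the factor 2; dividing through by 2 gives  x^2 y'' + x y' + (x^2 - 4) y = 0.
This matches the Bessel equation x^2 y'' + x y' + (x^2 - nu^2) y = 0 with nu^2 = 4, so nu = 2; the solution bounded at x = 0 is J_2(x).
Frobenius at x = 0: indicial roots ±nu; for r = nu the recurrence k(k + 2nu) c_k = -c_{k-2} gives the standard series J_nu(x) = sum_{k>=0} (-1)^k / (k! (k+nu)!) (x/2)^(2k+nu). Evaluate the first 3 terms:
  k = 0: (-1)^0 / (0! * 2! * 2^2) x^2 = 1/(1*2*4) x^2 = (1/8) x^2
  k = 1: (-1)^1 / (1! * 3! * 2^4) x^4 = -1/(1*6*16) x^4 = (-1/96) x^4
  k = 2: (-1)^2 / (2! * 4! * 2^6) x^6 = 1/(2*24*64) x^6 = (1/3072) x^6
Hence J_2(x) = x^6/3072 - x^4/96 + x^2/8 + ....

J_2(x); series = x^6/3072 - x^4/96 + x^2/8


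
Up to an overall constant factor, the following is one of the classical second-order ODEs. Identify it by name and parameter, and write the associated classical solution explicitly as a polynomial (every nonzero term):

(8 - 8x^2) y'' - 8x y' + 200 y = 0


All three coefficients share the factor 8; dividing through by 8 gives  (1 - x^2) y'' - x y' + 25 y = 0.
This matches the Chebyshev equation (1 - x^2) y'' - x y' + n^2 y = 0 (note the -x y' term, not -2x y') with n^2 = 25, so n = 5; the polynomial solution is T_5(x).
With y = sum_k a_k x^k, matching x^k gives (k+2)(k+1) a_{k+2} = (k^2 - n^2) a_k = (k - 5)(k + 5) a_k. The right side vanishes at k = 5, so the series with the parity of 5 terminates at degree 5.
Standard normalization: leading coefficient of T_n is 2^(n-1), so a_5 = 2^4 = 16. Work downward with a_k = (k+1)(k+2) a_{k+2} / ((k - 5)(k + 5)):
  a_3 = (4)(5)(16) / ((3 - 5)(3 + 5)) = 320/(-16) = -20
  a_1 = (2)(3)(-20) / ((1 - 5)(1 + 5)) = -120/(-24) = 5
Hence T_5(x) = 16 x^5 - 20 x^3 + 5 x.

T_5(x); series = 16 x^5 - 20 x^3 + 5 x


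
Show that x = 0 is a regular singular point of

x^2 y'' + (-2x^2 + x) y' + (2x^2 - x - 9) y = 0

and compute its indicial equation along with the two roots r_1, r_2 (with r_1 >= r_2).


Divide by x^2 to reach normal form y'' + P_1(x) y' + P_2(x) y = 0 with P_1(x) = -2 + 1/x and P_2(x) = 2 - 1/x - 9/x^2.
x = 0 is a singular point because the y'-coefficient -2 + 1/x has a pole at x = 0 and the y-coefficient 2 - 1/x - 9/x^2 has a pole at x = 0.
It is a regular singular point because x P_1(x) = p(x) = 1 - 2x and x^2 P_2(x) = q(x) = 2x^2 - x - 9 are polynomials, hence analytic at x = 0.
p(0) = 1,  q(0) = -9.
Indicial equation: r(r-1) + p(0) r + q(0) = 0, i.e. r^2 + (p(0) - 1) r + q(0) = 0, i.e. r^2 - 9 = 0.
Discriminant: (0)^2 - 4(-9) = 36, so r = (0 ± 6)/2.
Solving: r_1 = 3, r_2 = -3.

indicial: r^2 - 9 = 0; roots r_1 = 3, r_2 = -3


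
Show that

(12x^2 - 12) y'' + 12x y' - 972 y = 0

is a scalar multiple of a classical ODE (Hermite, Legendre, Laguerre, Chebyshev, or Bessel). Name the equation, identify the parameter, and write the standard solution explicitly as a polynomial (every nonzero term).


All three coefficients share the factor -12; dividing through by -12 gives  (1 - x^2) y'' - x y' + 81 y = 0.
This matches the Chebyshev equation (1 - x^2) y'' - x y' + n^2 y = 0 (note the -x y' term, not -2x y') with n^2 = 81, so n = 9; the polynomial solution is T_9(x).
With y = sum_k a_k x^k, matching x^k gives (k+2)(k+1) a_{k+2} = (k^2 - n^2) a_k = (k - 9)(k + 9) a_k. The right side vanishes at k = 9, so the series with the parity of 9 terminates at degree 9.
Standard normalization: leading coefficient of T_n is 2^(n-1), so a_9 = 2^8 = 256. Work downward with a_k = (k+1)(k+2) a_{k+2} / ((k - 9)(k + 9)):
  a_7 = (8)(9)(256) / ((7 - 9)(7 + 9)) = 18432/(-32) = -576
  a_5 = (6)(7)(-576) / ((5 - 9)(5 + 9)) = -24192/(-56) = 432
  a_3 = (4)(5)(432) / ((3 - 9)(3 + 9)) = 8640/(-72) = -120
  a_1 = (2)(3)(-120) / ((1 - 9)(1 + 9)) = -720/(-80) = 9
Hence T_9(x) = 256 x^9 - 576 x^7 + 432 x^5 - 120 x^3 + 9 x.

T_9(x); series = 256 x^9 - 576 x^7 + 432 x^5 - 120 x^3 + 9 x


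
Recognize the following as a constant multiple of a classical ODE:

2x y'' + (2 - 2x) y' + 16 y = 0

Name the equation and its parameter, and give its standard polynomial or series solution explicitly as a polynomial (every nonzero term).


All three coefficients share the factor 2; dividing through by 2 gives  x y'' + (1 - x) y' + 8 y = 0.
This matches the Laguerre equation x y'' + (1 - x) y' + n y = 0 with n = 8; the polynomial solution is L_8(x).
With y = sum_k a_k x^k, matching x^k gives (k+1)k a_{k+1} + (k+1) a_{k+1} - k a_k + n a_k = 0, i.e. (k+1)^2 a_{k+1} = (k - n) a_k = (k - 8) a_k. The right side vanishes at k = 8, so the series terminates at degree 8.
Standard normalization L_n(0) = 1 gives a_0 = 1. Work upward with a_{k+1} = (k - 8) a_k / (k+1)^2:
  a_1 = (0 - 8)(1) / 1^2 = -8/1 = -8
  a_2 = (1 - 8)(-8) / 2^2 = 56/4 = 14
  a_3 = (2 - 8)(14) / 3^2 = -84/9 = -28/3
  a_4 = (3 - 8)(-28/3) / 4^2 = (140/3)/16 = 35/12
  a_5 = (4 - 8)(35/12) / 5^2 = (-35/3)/25 = -7/15
  a_6 = (5 - 8)(-7/15) / 6^2 = (7/5)/36 = 7/180
  a_7 = (6 - 8)(7/180) / 7^2 = (-7/90)/49 = -1/630
  a_8 = (7 - 8)(-1/630) / 8^2 = (1/630)/64 = 1/40320
Hence L_8(x) = x^8/40320 - x^7/630 + 7 x^6/180 - 7 x^5/15 + 35 x^4/12 - 28 x^3/3 + 14 x^2 - 8 x + 1.

L_8(x); series = x^8/40320 - x^7/630 + 7 x^6/180 - 7 x^5/15 + 35 x^4/12 - 28 x^3/3 + 14 x^2 - 8 x + 1


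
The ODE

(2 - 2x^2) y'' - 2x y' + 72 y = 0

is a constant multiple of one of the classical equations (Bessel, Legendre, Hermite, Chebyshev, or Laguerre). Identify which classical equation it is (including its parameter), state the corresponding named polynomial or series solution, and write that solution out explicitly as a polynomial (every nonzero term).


All three coefficients share the factor 2; dividing through by 2 gives  (1 - x^2) y'' - x y' + 36 y = 0.
This matches the Chebyshev equation (1 - x^2) y'' - x y' + n^2 y = 0 (note the -x y' term, not -2x y') with n^2 = 36, so n = 6; the polynomial solution is T_6(x).
With y = sum_k a_k x^k, matching x^k gives (k+2)(k+1) a_{k+2} = (k^2 - n^2) a_k = (k - 6)(k + 6) a_k. The right side vanishes at k = 6, so the series with the parity of 6 terminates at degree 6.
Standard normalization: leading coefficient of T_n is 2^(n-1), so a_6 = 2^5 = 32. Work downward with a_k = (k+1)(k+2) a_{k+2} / ((k - 6)(k + 6)):
  a_4 = (5)(6)(32) / ((4 - 6)(4 + 6)) = 960/(-20) = -48
  a_2 = (3)(4)(-48) / ((2 - 6)(2 + 6)) = -576/(-32) = 18
  a_0 = (1)(2)(18) / ((0 - 6)(0 + 6)) = 36/(-36) = -1
Hence T_6(x) = 32 x^6 - 48 x^4 + 18 x^2 - 1.

T_6(x); series = 32 x^6 - 48 x^4 + 18 x^2 - 1


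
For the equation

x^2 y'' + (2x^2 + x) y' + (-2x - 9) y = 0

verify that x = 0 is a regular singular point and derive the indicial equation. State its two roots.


Divide by x^2 to reach normal form y'' + P_1(x) y' + P_2(x) y = 0 with P_1(x) = 2 + 1/x and P_2(x) = -2/x - 9/x^2.
x = 0 is a singular point because the y'-coefficient 2 + 1/x has a pole at x = 0 and the y-coefficient -2/x - 9/x^2 has a pole at x = 0.
It is a regular singular point because x P_1(x) = p(x) = 2x + 1 and x^2 P_2(x) = q(x) = -2x - 9 are polynomials, hence analytic at x = 0.
p(0) = 1,  q(0) = -9.
Indicial equation: r(r-1) + p(0) r + q(0) = 0, i.e. r^2 + (p(0) - 1) r + q(0) = 0, i.e. r^2 - 9 = 0.
Discriminant: (0)^2 - 4(-9) = 36, so r = (0 ± 6)/2.
Solving: r_1 = 3, r_2 = -3.

indicial: r^2 - 9 = 0; roots r_1 = 3, r_2 = -3


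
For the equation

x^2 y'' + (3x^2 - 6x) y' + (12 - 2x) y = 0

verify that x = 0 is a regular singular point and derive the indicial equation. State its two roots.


Divide by x^2 to reach normal form y'' + P_1(x) y' + P_2(x) y = 0 with P_1(x) = 3 - 6/x and P_2(x) = -2/x + 12/x^2.
x = 0 is a singular point because the y'-coefficient 3 - 6/x has a pole at x = 0 and the y-coefficient -2/x + 12/x^2 has a pole at x = 0.
It is a regular singular point because x P_1(x) = p(x) = 3x - 6 and x^2 P_2(x) = q(x) = 12 - 2x are polynomials, hence analytic at x = 0.
p(0) = -6,  q(0) = 12.
Indicial equation: r(r-1) + p(0) r + q(0) = 0, i.e. r^2 + (p(0) - 1) r + q(0) = 0, i.e. r^2 - 7 r + 12 = 0.
Discriminant: (-7)^2 - 4(12) = 1, so r = (7 ± 1)/2.
Solving: r_1 = 4, r_2 = 3.

indicial: r^2 - 7 r + 12 = 0; roots r_1 = 4, r_2 = 3


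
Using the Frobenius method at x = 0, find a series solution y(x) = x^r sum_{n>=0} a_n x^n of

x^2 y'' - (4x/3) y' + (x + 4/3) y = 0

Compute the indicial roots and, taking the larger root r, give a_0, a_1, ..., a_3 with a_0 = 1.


Write in Frobenius form y'' + (p(x)/x) y' + (q(x)/x^2) y = 0:
  p(x) = -4/3,  q(x) = x + 4/3.
Indicial equation: r(r-1) + (-4/3) r + (4/3) = 0 -> roots r_1 = 4/3, r_2 = 1.
Take r = r_1 = 4/3. Let y(x) = x^r sum_{n>=0} a_n x^n with a_0 = 1.
Substitute y = x^r sum a_n x^n and match x^{r+n}. The recurrence is
  D(n) a_n + 1 a_{n-1} = 0,  where D(n) = (r+n)(r+n-1) + (-4/3)(r+n) + (4/3).
  a_n = -1 / D(n) * a_{n-1}.
Since the indicial polynomial factors as (r - r_1)(r - r_2), D(n) = (r_1 + n - r_1)(r_1 + n - r_2) = n(n + 1/3).
Evaluating step by step (a_0 = 1):
  n = 1: D(1) = 1(1 + 1/3) = 4/3; numerator = -1(1) = -1; a_1 = (-1)/(4/3) = -3/4
  n = 2: D(2) = 2(2 + 1/3) = 14/3; numerator = -1(-3/4) = 3/4; a_2 = (3/4)/(14/3) = 9/56
  n = 3: D(3) = 3(3 + 1/3) = 10; numerator = -1(9/56) = -9/56; a_3 = (-9/56)/(10) = -9/560

r = 4/3; a_0 = 1; a_1 = -3/4; a_2 = 9/56; a_3 = -9/560


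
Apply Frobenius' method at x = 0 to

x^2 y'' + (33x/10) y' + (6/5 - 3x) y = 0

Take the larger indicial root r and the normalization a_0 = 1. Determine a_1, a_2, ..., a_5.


Write in Frobenius form y'' + (p(x)/x) y' + (q(x)/x^2) y = 0:
  p(x) = 33/10,  q(x) = 6/5 - 3x.
Indicial equation: r(r-1) + (33/10) r + (6/5) = 0 -> roots r_1 = -4/5, r_2 = -3/2.
Take r = r_1 = -4/5. Let y(x) = x^r sum_{n>=0} a_n x^n with a_0 = 1.
Substitute y = x^r sum a_n x^n and match x^{r+n}. The recurrence is
  D(n) a_n - 3 a_{n-1} = 0,  where D(n) = (r+n)(r+n-1) + (33/10)(r+n) + (6/5).
  a_n = 3 / D(n) * a_{n-1}.
Since the indicial polynomial factors as (r - r_1)(r - r_2), D(n) = (r_1 + n - r_1)(r_1 + n - r_2) = n(n + 7/10).
Evaluating step by step (a_0 = 1):
  n = 1: D(1) = 1(1 + 7/10) = 17/10; numerator = 3(1) = 3; a_1 = (3)/(17/10) = 30/17
  n = 2: D(2) = 2(2 + 7/10) = 27/5; numerator = 3(30/17) = 90/17; a_2 = (90/17)/(27/5) = 50/51
  n = 3: D(3) = 3(3 + 7/10) = 111/10; numerator = 3(50/51) = 50/17; a_3 = (50/17)/(111/10) = 500/1887
  n = 4: D(4) = 4(4 + 7/10) = 94/5; numerator = 3(500/1887) = 500/629; a_4 = (500/629)/(94/5) = 1250/29563
  n = 5: D(5) = 5(5 + 7/10) = 57/2; numerator = 3(1250/29563) = 3750/29563; a_5 = (3750/29563)/(57/2) = 2500/561697

r = -4/5; a_0 = 1; a_1 = 30/17; a_2 = 50/51; a_3 = 500/1887; a_4 = 1250/29563; a_5 = 2500/561697


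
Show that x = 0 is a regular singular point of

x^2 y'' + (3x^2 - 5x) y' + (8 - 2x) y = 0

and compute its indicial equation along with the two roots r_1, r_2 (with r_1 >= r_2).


Divide by x^2 to reach normal form y'' + P_1(x) y' + P_2(x) y = 0 with P_1(x) = 3 - 5/x and P_2(x) = -2/x + 8/x^2.
x = 0 is a singular point because the y'-coefficient 3 - 5/x has a pole at x = 0 and the y-coefficient -2/x + 8/x^2 has a pole at x = 0.
It is a regular singular point because x P_1(x) = p(x) = 3x - 5 and x^2 P_2(x) = q(x) = 8 - 2x are polynomials, hence analytic at x = 0.
p(0) = -5,  q(0) = 8.
Indicial equation: r(r-1) + p(0) r + q(0) = 0, i.e. r^2 + (p(0) - 1) r + q(0) = 0, i.e. r^2 - 6 r + 8 = 0.
Discriminant: (-6)^2 - 4(8) = 4, so r = (6 ± 2)/2.
Solving: r_1 = 4, r_2 = 2.

indicial: r^2 - 6 r + 8 = 0; roots r_1 = 4, r_2 = 2


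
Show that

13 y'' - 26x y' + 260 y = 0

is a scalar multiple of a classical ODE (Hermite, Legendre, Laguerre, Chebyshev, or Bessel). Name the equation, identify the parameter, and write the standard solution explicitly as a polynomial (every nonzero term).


All three coefficients share the factor 13; dividing through by 13 gives  y'' - 2x y' + 20 y = 0.
This matches the Hermite equation y'' - 2x y' + 2n y = 0 with 2n = 20, so n = 10; the polynomial solution is H_10(x).
With y = sum_k a_k x^k, matching x^k gives (k+2)(k+1) a_{k+2} = 2(k - n) a_k = 2(k - 10) a_k. The right side vanishes at k = 10, so the series with the parity of 10 terminates at degree 10.
Standard normalization: leading coefficient of H_n is 2^n, so a_10 = 2^10 = 1024. Work downward with a_k = (k+1)(k+2) a_{k+2} / (2(k - n)):
  a_8 = (9)(10)(1024) / (2(8 - 10)) = 92160/(-4) = -23040
  a_6 = (7)(8)(-23040) / (2(6 - 10)) = -1290240/(-8) = 161280
  a_4 = (5)(6)(161280) / (2(4 - 10)) = 4838400/(-12) = -403200
  a_2 = (3)(4)(-403200) / (2(2 - 10)) = -4838400/(-16) = 302400
  a_0 = (1)(2)(302400) / (2(0 - 10)) = 604800/(-20) = -30240
Hence H_10(x) = 1024 x^10 - 23040 x^8 + 161280 x^6 - 403200 x^4 + 302400 x^2 - 30240.

H_10(x); series = 1024 x^10 - 23040 x^8 + 161280 x^6 - 403200 x^4 + 302400 x^2 - 30240


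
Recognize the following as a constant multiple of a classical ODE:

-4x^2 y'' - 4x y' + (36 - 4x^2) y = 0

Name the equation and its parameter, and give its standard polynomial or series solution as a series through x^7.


All three coefficients share the factor -4; dividing through by -4 gives  x^2 y'' + x y' + (x^2 - 9) y = 0.
This matches the Bessel equation x^2 y'' + x y' + (x^2 - nu^2) y = 0 with nu^2 = 9, so nu = 3; the solution bounded at x = 0 is J_3(x).
Frobenius at x = 0: indicial roots ±nu; for r = nu the recurrence k(k + 2nu) c_k = -c_{k-2} gives the standard series J_nu(x) = sum_{k>=0} (-1)^k / (k! (k+nu)!) (x/2)^(2k+nu). Evaluate the first 3 terms:
  k = 0: (-1)^0 / (0! * 3! * 2^3) x^3 = 1/(1*6*8) x^3 = (1/48) x^3
  k = 1: (-1)^1 / (1! * 4! * 2^5) x^5 = -1/(1*24*32) x^5 = (-1/768) x^5
  k = 2: (-1)^2 / (2! * 5! * 2^7) x^7 = 1/(2*120*128) x^7 = (1/30720) x^7
Hence J_3(x) = x^7/30720 - x^5/768 + x^3/48 + ....

J_3(x); series = x^7/30720 - x^5/768 + x^3/48


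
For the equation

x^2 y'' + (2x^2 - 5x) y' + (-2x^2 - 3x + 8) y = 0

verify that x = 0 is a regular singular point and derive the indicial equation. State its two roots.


Divide by x^2 to reach normal form y'' + P_1(x) y' + P_2(x) y = 0 with P_1(x) = 2 - 5/x and P_2(x) = -2 - 3/x + 8/x^2.
x = 0 is a singular point because the y'-coefficient 2 - 5/x has a pole at x = 0 and the y-coefficient -2 - 3/x + 8/x^2 has a pole at x = 0.
It is a regular singular point because x P_1(x) = p(x) = 2x - 5 and x^2 P_2(x) = q(x) = -2x^2 - 3x + 8 are polynomials, hence analytic at x = 0.
p(0) = -5,  q(0) = 8.
Indicial equation: r(r-1) + p(0) r + q(0) = 0, i.e. r^2 + (p(0) - 1) r + q(0) = 0, i.e. r^2 - 6 r + 8 = 0.
Discriminant: (-6)^2 - 4(8) = 4, so r = (6 ± 2)/2.
Solving: r_1 = 4, r_2 = 2.

indicial: r^2 - 6 r + 8 = 0; roots r_1 = 4, r_2 = 2


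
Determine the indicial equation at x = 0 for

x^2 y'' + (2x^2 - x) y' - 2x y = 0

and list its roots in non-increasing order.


Divide by x^2 to reach normal form y'' + P_1(x) y' + P_2(x) y = 0 with P_1(x) = 2 - 1/x and P_2(x) = -2/x.
x = 0 is a singular point because the y'-coefficient 2 - 1/x has a pole at x = 0 and the y-coefficient -2/x has a pole at x = 0.
It is a regular singular point because x P_1(x) = p(x) = 2x - 1 and x^2 P_2(x) = q(x) = -2x are polynomials, hence analytic at x = 0.
p(0) = -1,  q(0) = 0.
Indicial equation: r(r-1) + p(0) r + q(0) = 0, i.e. r^2 + (p(0) - 1) r + q(0) = 0, i.e. r^2 - 2 r = 0.
Discriminant: (-2)^2 - 4(0) = 4, so r = (2 ± 2)/2.
Solving: r_1 = 2, r_2 = 0.

indicial: r^2 - 2 r = 0; roots r_1 = 2, r_2 = 0


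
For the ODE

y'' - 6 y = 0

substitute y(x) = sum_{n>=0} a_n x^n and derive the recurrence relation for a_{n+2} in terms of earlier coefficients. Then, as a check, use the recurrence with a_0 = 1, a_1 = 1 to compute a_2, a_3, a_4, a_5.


Substitute y = sum_n a_n x^n into y'' + (const) y = 0.
y''(x) = sum_{n>=0} (n+2)(n+1) a_{n+2} x^n.
The ODE becomes sum_n [(n+2)(n+1) a_{n+2} - 6 a_n] x^n = 0.
Setting each coefficient to zero gives the recurrence:
  (n+2)(n+1) a_{n+2} - 6 a_n = 0,
  a_{n+2} = 6 / ((n+1)(n+2)) a_n.

Check with a_0 = 1, a_1 = 1 (apply the recurrence for n = 0, 1, 2, 3): a_0 = 1, a_1 = 1, a_2 = 3, a_3 = 1, a_4 = 3/2, a_5 = 3/10.

a_{n+2} = 6/((n+1)(n+2)) * a_n; check: a_0 = 1, a_1 = 1, a_2 = 3, a_3 = 1, a_4 = 3/2, a_5 = 3/10


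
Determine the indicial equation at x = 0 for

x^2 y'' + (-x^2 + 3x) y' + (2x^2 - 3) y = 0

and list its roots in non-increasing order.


Divide by x^2 to reach normal form y'' + P_1(x) y' + P_2(x) y = 0 with P_1(x) = -1 + 3/x and P_2(x) = 2 - 3/x^2.
x = 0 is a singular point because the y'-coefficient -1 + 3/x has a pole at x = 0 and the y-coefficient 2 - 3/x^2 has a pole at x = 0.
It is a regular singular point because x P_1(x) = p(x) = 3 - x and x^2 P_2(x) = q(x) = 2x^2 - 3 are polynomials, hence analytic at x = 0.
p(0) = 3,  q(0) = -3.
Indicial equation: r(r-1) + p(0) r + q(0) = 0, i.e. r^2 + (p(0) - 1) r + q(0) = 0, i.e. r^2 + 2 r - 3 = 0.
Discriminant: (2)^2 - 4(-3) = 16, so r = (-2 ± 4)/2.
Solving: r_1 = 1, r_2 = -3.

indicial: r^2 + 2 r - 3 = 0; roots r_1 = 1, r_2 = -3


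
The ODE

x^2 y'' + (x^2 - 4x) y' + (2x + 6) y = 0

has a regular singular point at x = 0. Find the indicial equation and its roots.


Divide by x^2 to reach normal form y'' + P_1(x) y' + P_2(x) y = 0 with P_1(x) = 1 - 4/x and P_2(x) = 2/x + 6/x^2.
x = 0 is a singular point because the y'-coefficient 1 - 4/x has a pole at x = 0 and the y-coefficient 2/x + 6/x^2 has a pole at x = 0.
It is a regular singular point because x P_1(x) = p(x) = x - 4 and x^2 P_2(x) = q(x) = 2x + 6 are polynomials, hence analytic at x = 0.
p(0) = -4,  q(0) = 6.
Indicial equation: r(r-1) + p(0) r + q(0) = 0, i.e. r^2 + (p(0) - 1) r + q(0) = 0, i.e. r^2 - 5 r + 6 = 0.
Discriminant: (-5)^2 - 4(6) = 1, so r = (5 ± 1)/2.
Solving: r_1 = 3, r_2 = 2.

indicial: r^2 - 5 r + 6 = 0; roots r_1 = 3, r_2 = 2


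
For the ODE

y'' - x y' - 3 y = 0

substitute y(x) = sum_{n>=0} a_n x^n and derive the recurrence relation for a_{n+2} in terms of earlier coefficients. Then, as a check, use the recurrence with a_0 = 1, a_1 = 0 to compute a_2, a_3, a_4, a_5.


Substitute y = sum_n a_n x^n.
y''(x) has coefficient (n+2)(n+1) a_{n+2} at x^n;
-x y'(x) has coefficient -n a_n at x^n (shift);
-3 y(x) has coefficient -3 a_n at x^n.
Matching x^n: (n+2)(n+1) a_{n+2} + (-n - 3) a_n = 0.
Thus a_{n+2} = (n + 3) / ((n+1)(n+2)) * a_n.

Check with a_0 = 1, a_1 = 0 (apply the recurrence for n = 0, 1, 2, 3): a_0 = 1, a_1 = 0, a_2 = 3/2, a_3 = 0, a_4 = 5/8, a_5 = 0.

a_(n+2) = (n + 3) / ((n+1)(n+2)) * a_n; check: a_0 = 1, a_1 = 0, a_2 = 3/2, a_3 = 0, a_4 = 5/8, a_5 = 0


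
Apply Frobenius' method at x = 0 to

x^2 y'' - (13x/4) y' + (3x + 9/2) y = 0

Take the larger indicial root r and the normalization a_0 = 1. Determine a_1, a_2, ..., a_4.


Write in Frobenius form y'' + (p(x)/x) y' + (q(x)/x^2) y = 0:
  p(x) = -13/4,  q(x) = 3x + 9/2.
Indicial equation: r(r-1) + (-13/4) r + (9/2) = 0 -> roots r_1 = 9/4, r_2 = 2.
Take r = r_1 = 9/4. Let y(x) = x^r sum_{n>=0} a_n x^n with a_0 = 1.
Substitute y = x^r sum a_n x^n and match x^{r+n}. The recurrence is
  D(n) a_n + 3 a_{n-1} = 0,  where D(n) = (r+n)(r+n-1) + (-13/4)(r+n) + (9/2).
  a_n = -3 / D(n) * a_{n-1}.
Since the indicial polynomial factors as (r - r_1)(r - r_2), D(n) = (r_1 + n - r_1)(r_1 + n - r_2) = n(n + 1/4).
Evaluating step by step (a_0 = 1):
  n = 1: D(1) = 1(1 + 1/4) = 5/4; numerator = -3(1) = -3; a_1 = (-3)/(5/4) = -12/5
  n = 2: D(2) = 2(2 + 1/4) = 9/2; numerator = -3(-12/5) = 36/5; a_2 = (36/5)/(9/2) = 8/5
  n = 3: D(3) = 3(3 + 1/4) = 39/4; numerator = -3(8/5) = -24/5; a_3 = (-24/5)/(39/4) = -32/65
  n = 4: D(4) = 4(4 + 1/4) = 17; numerator = -3(-32/65) = 96/65; a_4 = (96/65)/(17) = 96/1105

r = 9/4; a_0 = 1; a_1 = -12/5; a_2 = 8/5; a_3 = -32/65; a_4 = 96/1105


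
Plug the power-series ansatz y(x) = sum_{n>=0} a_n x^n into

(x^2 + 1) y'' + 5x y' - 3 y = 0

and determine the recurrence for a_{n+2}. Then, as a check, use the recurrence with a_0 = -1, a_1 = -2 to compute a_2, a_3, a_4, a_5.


Substitute y = sum_n a_n x^n.
(1 + 1 x^2) y'' contributes (n+2)(n+1) a_{n+2} + n(n-1) a_n at x^n.
5 x y'(x) contributes 5 n a_n at x^n.
-3 y(x) contributes -3 a_n at x^n.
Matching x^n: (n+2)(n+1) a_{n+2} + (n(n-1) + 5 n - 3) a_n = 0.
Thus a_{n+2} = (-n(n-1) - 5 n + 3) / ((n+1)(n+2)) * a_n.

Check with a_0 = -1, a_1 = -2 (apply the recurrence for n = 0, 1, 2, 3): a_0 = -1, a_1 = -2, a_2 = -3/2, a_3 = 2/3, a_4 = 9/8, a_5 = -3/5.

a_(n+2) = (-n(n-1) - 5 n + 3) / ((n+1)(n+2)) * a_n; check: a_0 = -1, a_1 = -2, a_2 = -3/2, a_3 = 2/3, a_4 = 9/8, a_5 = -3/5


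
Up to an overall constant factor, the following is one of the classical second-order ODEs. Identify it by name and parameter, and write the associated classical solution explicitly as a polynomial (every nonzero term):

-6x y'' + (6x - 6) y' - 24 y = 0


All three coefficients share the factor -6; dividing through by -6 gives  x y'' + (1 - x) y' + 4 y = 0.
This matches the Laguerre equation x y'' + (1 - x) y' + n y = 0 with n = 4; the polynomial solution is L_4(x).
With y = sum_k a_k x^k, matching x^k gives (k+1)k a_{k+1} + (k+1) a_{k+1} - k a_k + n a_k = 0, i.e. (k+1)^2 a_{k+1} = (k - n) a_k = (k - 4) a_k. The right side vanishes at k = 4, so the series terminates at degree 4.
Standard normalization L_n(0) = 1 gives a_0 = 1. Work upward with a_{k+1} = (k - 4) a_k / (k+1)^2:
  a_1 = (0 - 4)(1) / 1^2 = -4/1 = -4
  a_2 = (1 - 4)(-4) / 2^2 = 12/4 = 3
  a_3 = (2 - 4)(3) / 3^2 = -6/9 = -2/3
  a_4 = (3 - 4)(-2/3) / 4^2 = (2/3)/16 = 1/24
Hence L_4(x) = x^4/24 - 2 x^3/3 + 3 x^2 - 4 x + 1.

L_4(x); series = x^4/24 - 2 x^3/3 + 3 x^2 - 4 x + 1


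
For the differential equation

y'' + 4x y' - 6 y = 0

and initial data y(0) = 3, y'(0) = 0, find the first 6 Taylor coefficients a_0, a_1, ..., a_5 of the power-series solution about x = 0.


Ansatz: y(x) = sum_{n>=0} a_n x^n, so y'(x) = sum_{n>=1} n a_n x^(n-1) and y''(x) = sum_{n>=2} n(n-1) a_n x^(n-2).
Substitute into P(x) y'' + Q(x) y' + R(x) y = 0 with P(x) = 1, Q(x) = 4x, R(x) = -6, and match powers of x.
Initial conditions: a_0 = 3, a_1 = 0.
Setting the coefficient of each power of x to zero and solving order by order (substituting the coefficients already found):
  x^0: 2 a_2 - 6 a_0 = 0  ->  2 a_2 = 6 a_0 = 18  ->  a_2 = 9
  x^1: 6 a_3 - 2 a_1 = 0  ->  6 a_3 = 2 a_1 = 0  ->  a_3 = 0
  x^2: 12 a_4 + 2 a_2 = 0  ->  12 a_4 = -2 a_2 = -18  ->  a_4 = -3/2
  x^3: 20 a_5 + 6 a_3 = 0  ->  20 a_5 = -6 a_3 = 0  ->  a_5 = 0
Truncated series: y(x) = 3 + 9 x^2 - (3/2) x^4 + O(x^6).

a_0 = 3; a_1 = 0; a_2 = 9; a_3 = 0; a_4 = -3/2; a_5 = 0


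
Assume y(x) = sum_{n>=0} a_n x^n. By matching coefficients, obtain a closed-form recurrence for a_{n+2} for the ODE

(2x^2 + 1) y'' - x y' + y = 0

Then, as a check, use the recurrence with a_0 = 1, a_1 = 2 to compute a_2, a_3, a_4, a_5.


Substitute y = sum_n a_n x^n.
(1 + 2 x^2) y'' contributes (n+2)(n+1) a_{n+2} + 2 n(n-1) a_n at x^n.
-x y'(x) contributes -n a_n at x^n.
y(x) contributes 1 a_n at x^n.
Matching x^n: (n+2)(n+1) a_{n+2} + (2 n(n-1) - n + 1) a_n = 0.
Thus a_{n+2} = (-2 n(n-1) + n - 1) / ((n+1)(n+2)) * a_n.

Check with a_0 = 1, a_1 = 2 (apply the recurrence for n = 0, 1, 2, 3): a_0 = 1, a_1 = 2, a_2 = -1/2, a_3 = 0, a_4 = 1/8, a_5 = 0.

a_(n+2) = (-2 n(n-1) + n - 1) / ((n+1)(n+2)) * a_n; check: a_0 = 1, a_1 = 2, a_2 = -1/2, a_3 = 0, a_4 = 1/8, a_5 = 0


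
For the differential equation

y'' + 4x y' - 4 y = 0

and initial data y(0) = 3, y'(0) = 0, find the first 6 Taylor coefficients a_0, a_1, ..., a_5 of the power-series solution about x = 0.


Ansatz: y(x) = sum_{n>=0} a_n x^n, so y'(x) = sum_{n>=1} n a_n x^(n-1) and y''(x) = sum_{n>=2} n(n-1) a_n x^(n-2).
Substitute into P(x) y'' + Q(x) y' + R(x) y = 0 with P(x) = 1, Q(x) = 4x, R(x) = -4, and match powers of x.
Initial conditions: a_0 = 3, a_1 = 0.
Setting the coefficient of each power of x to zero and solving order by order (substituting the coefficients already found):
  x^0: 2 a_2 - 4 a_0 = 0  ->  2 a_2 = 4 a_0 = 12  ->  a_2 = 6
  x^1: 6 a_3 = 0  ->  a_3 = 0
  x^2: 12 a_4 + 4 a_2 = 0  ->  12 a_4 = -4 a_2 = -24  ->  a_4 = -2
  x^3: 20 a_5 + 8 a_3 = 0  ->  20 a_5 = -8 a_3 = 0  ->  a_5 = 0
Truncated series: y(x) = 3 + 6 x^2 - 2 x^4 + O(x^6).

a_0 = 3; a_1 = 0; a_2 = 6; a_3 = 0; a_4 = -2; a_5 = 0


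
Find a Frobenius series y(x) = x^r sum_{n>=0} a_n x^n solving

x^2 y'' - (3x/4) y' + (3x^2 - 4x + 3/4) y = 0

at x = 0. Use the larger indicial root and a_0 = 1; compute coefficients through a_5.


Write in Frobenius form y'' + (p(x)/x) y' + (q(x)/x^2) y = 0:
  p(x) = -3/4,  q(x) = 3x^2 - 4x + 3/4.
Indicial equation: r(r-1) + (-3/4) r + (3/4) = 0 -> roots r_1 = 1, r_2 = 3/4.
Take r = r_1 = 1. Let y(x) = x^r sum_{n>=0} a_n x^n with a_0 = 1.
Substitute y = x^r sum a_n x^n and match x^{r+n}. The recurrence is
  D(n) a_n - 4 a_{n-1} + 3 a_{n-2} = 0,  where D(n) = (r+n)(r+n-1) + (-3/4)(r+n) + (3/4).
  a_n = [4 a_{n-1} - 3 a_{n-2}] / D(n).
Since the indicial polynomial factors as (r - r_1)(r - r_2), D(n) = (r_1 + n - r_1)(r_1 + n - r_2) = n(n + 1/4).
Evaluating step by step (a_0 = 1):
  n = 1: D(1) = 1(1 + 1/4) = 5/4; numerator = 4(1) = 4; a_1 = (4)/(5/4) = 16/5
  n = 2: D(2) = 2(2 + 1/4) = 9/2; numerator = 4(16/5) - 3(1) = 49/5; a_2 = (49/5)/(9/2) = 98/45
  n = 3: D(3) = 3(3 + 1/4) = 39/4; numerator = 4(98/45) - 3(16/5) = -8/9; a_3 = (-8/9)/(39/4) = -32/351
  n = 4: D(4) = 4(4 + 1/4) = 17; numerator = 4(-32/351) - 3(98/45) = -12106/1755; a_4 = (-12106/1755)/(17) = -12106/29835
  n = 5: D(5) = 5(5 + 1/4) = 105/4; numerator = 4(-12106/29835) - 3(-32/351) = -40264/29835; a_5 = (-40264/29835)/(105/4) = -23008/447525

r = 1; a_0 = 1; a_1 = 16/5; a_2 = 98/45; a_3 = -32/351; a_4 = -12106/29835; a_5 = -23008/447525


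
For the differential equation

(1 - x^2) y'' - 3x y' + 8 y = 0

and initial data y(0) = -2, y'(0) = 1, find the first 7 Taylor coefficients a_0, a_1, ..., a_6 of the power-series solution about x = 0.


Ansatz: y(x) = sum_{n>=0} a_n x^n, so y'(x) = sum_{n>=1} n a_n x^(n-1) and y''(x) = sum_{n>=2} n(n-1) a_n x^(n-2).
Substitute into P(x) y'' + Q(x) y' + R(x) y = 0 with P(x) = 1 - x^2, Q(x) = -3x, R(x) = 8, and match powers of x.
Initial conditions: a_0 = -2, a_1 = 1.
Setting the coefficient of each power of x to zero and solving order by order (substituting the coefficients already found):
  x^0: 2 a_2 + 8 a_0 = 0  ->  2 a_2 = -8 a_0 = 16  ->  a_2 = 8
  x^1: 6 a_3 + 5 a_1 = 0  ->  6 a_3 = -5 a_1 = -5  ->  a_3 = -5/6
  x^2: 12 a_4 = 0  ->  a_4 = 0
  x^3: 20 a_5 - 7 a_3 = 0  ->  20 a_5 = 7 a_3 = -35/6  ->  a_5 = -7/24
  x^4: 30 a_6 - 16 a_4 = 0  ->  30 a_6 = 16 a_4 = 0  ->  a_6 = 0
Truncated series: y(x) = -2 + x + 8 x^2 - (5/6) x^3 - (7/24) x^5 + O(x^7).

a_0 = -2; a_1 = 1; a_2 = 8; a_3 = -5/6; a_4 = 0; a_5 = -7/24; a_6 = 0


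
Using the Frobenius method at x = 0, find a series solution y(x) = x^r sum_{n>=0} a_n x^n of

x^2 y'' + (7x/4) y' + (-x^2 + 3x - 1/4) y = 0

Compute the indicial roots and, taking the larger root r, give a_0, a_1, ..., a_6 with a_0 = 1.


Write in Frobenius form y'' + (p(x)/x) y' + (q(x)/x^2) y = 0:
  p(x) = 7/4,  q(x) = -x^2 + 3x - 1/4.
Indicial equation: r(r-1) + (7/4) r + (-1/4) = 0 -> roots r_1 = 1/4, r_2 = -1.
Take r = r_1 = 1/4. Let y(x) = x^r sum_{n>=0} a_n x^n with a_0 = 1.
Substitute y = x^r sum a_n x^n and match x^{r+n}. The recurrence is
  D(n) a_n + 3 a_{n-1} - 1 a_{n-2} = 0,  where D(n) = (r+n)(r+n-1) + (7/4)(r+n) + (-1/4).
  a_n = [-3 a_{n-1} + 1 a_{n-2}] / D(n).
Since the indicial polynomial factors as (r - r_1)(r - r_2), D(n) = (r_1 + n - r_1)(r_1 + n - r_2) = n(n + 5/4).
Evaluating step by step (a_0 = 1):
  n = 1: D(1) = 1(1 + 5/4) = 9/4; numerator = -3(1) = -3; a_1 = (-3)/(9/4) = -4/3
  n = 2: D(2) = 2(2 + 5/4) = 13/2; numerator = -3(-4/3) + 1(1) = 5; a_2 = (5)/(13/2) = 10/13
  n = 3: D(3) = 3(3 + 5/4) = 51/4; numerator = -3(10/13) + 1(-4/3) = -142/39; a_3 = (-142/39)/(51/4) = -568/1989
  n = 4: D(4) = 4(4 + 5/4) = 21; numerator = -3(-568/1989) + 1(10/13) = 1078/663; a_4 = (1078/663)/(21) = 154/1989
  n = 5: D(5) = 5(5 + 5/4) = 125/4; numerator = -3(154/1989) + 1(-568/1989) = -1030/1989; a_5 = (-1030/1989)/(125/4) = -824/49725
  n = 6: D(6) = 6(6 + 5/4) = 87/2; numerator = -3(-824/49725) + 1(154/1989) = 6322/49725; a_6 = (6322/49725)/(87/2) = 436/149175

r = 1/4; a_0 = 1; a_1 = -4/3; a_2 = 10/13; a_3 = -568/1989; a_4 = 154/1989; a_5 = -824/49725; a_6 = 436/149175


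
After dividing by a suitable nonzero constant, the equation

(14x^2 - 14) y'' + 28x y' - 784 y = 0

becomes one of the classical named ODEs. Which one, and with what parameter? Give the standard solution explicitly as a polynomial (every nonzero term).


All three coefficients share the factor -14; dividing through by -14 gives  (1 - x^2) y'' - 2x y' + 56 y = 0.
This matches the Legendre equation (1 - x^2) y'' - 2x y' + n(n+1) y = 0 (note the -2x y' term) with n(n+1) = 56, so n = 7; the polynomial solution is P_7(x).
With y = sum_k a_k x^k, matching x^k gives (k+2)(k+1) a_{k+2} = [k(k+1) - n(n+1)] a_k = (k - 7)(k + 8) a_k. The right side vanishes at k = 7, so the series with the parity of 7 terminates at degree 7.
Standard normalization (P_n(1) = 1): leading coefficient (2n)!/(2^n (n!)^2) = 87178291200/(128*25401600) = 429/16, so a_7 = 429/16. Work downward with a_k = (k+1)(k+2) a_{k+2} / ((k - 7)(k + 8)):
  a_5 = (6)(7)(429/16) / ((5 - 7)(5 + 8)) = (9009/8)/(-26) = -693/16
  a_3 = (4)(5)(-693/16) / ((3 - 7)(3 + 8)) = (-3465/4)/(-44) = 315/16
  a_1 = (2)(3)(315/16) / ((1 - 7)(1 + 8)) = (945/8)/(-54) = -35/16
Hence P_7(x) = 429 x^7/16 - 693 x^5/16 + 315 x^3/16 - 35 x/16.

P_7(x); series = 429 x^7/16 - 693 x^5/16 + 315 x^3/16 - 35 x/16


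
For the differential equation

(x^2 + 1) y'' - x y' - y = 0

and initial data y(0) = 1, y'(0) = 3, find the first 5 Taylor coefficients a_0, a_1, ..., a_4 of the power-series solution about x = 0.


Ansatz: y(x) = sum_{n>=0} a_n x^n, so y'(x) = sum_{n>=1} n a_n x^(n-1) and y''(x) = sum_{n>=2} n(n-1) a_n x^(n-2).
Substitute into P(x) y'' + Q(x) y' + R(x) y = 0 with P(x) = x^2 + 1, Q(x) = -x, R(x) = -1, and match powers of x.
Initial conditions: a_0 = 1, a_1 = 3.
Setting the coefficient of each power of x to zero and solving order by order (substituting the coefficients already found):
  x^0: 2 a_2 - a_0 = 0  ->  2 a_2 = a_0 = 1  ->  a_2 = 1/2
  x^1: 6 a_3 - 2 a_1 = 0  ->  6 a_3 = 2 a_1 = 6  ->  a_3 = 1
  x^2: 12 a_4 - a_2 = 0  ->  12 a_4 = a_2 = 1/2  ->  a_4 = 1/24
Truncated series: y(x) = 1 + 3 x + (1/2) x^2 + x^3 + (1/24) x^4 + O(x^5).

a_0 = 1; a_1 = 3; a_2 = 1/2; a_3 = 1; a_4 = 1/24


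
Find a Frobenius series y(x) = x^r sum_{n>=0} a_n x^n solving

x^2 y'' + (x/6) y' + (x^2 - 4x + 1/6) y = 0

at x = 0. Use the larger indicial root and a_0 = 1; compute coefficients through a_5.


Write in Frobenius form y'' + (p(x)/x) y' + (q(x)/x^2) y = 0:
  p(x) = 1/6,  q(x) = x^2 - 4x + 1/6.
Indicial equation: r(r-1) + (1/6) r + (1/6) = 0 -> roots r_1 = 1/2, r_2 = 1/3.
Take r = r_1 = 1/2. Let y(x) = x^r sum_{n>=0} a_n x^n with a_0 = 1.
Substitute y = x^r sum a_n x^n and match x^{r+n}. The recurrence is
  D(n) a_n - 4 a_{n-1} + 1 a_{n-2} = 0,  where D(n) = (r+n)(r+n-1) + (1/6)(r+n) + (1/6).
  a_n = [4 a_{n-1} - 1 a_{n-2}] / D(n).
Since the indicial polynomial factors as (r - r_1)(r - r_2), D(n) = (r_1 + n - r_1)(r_1 + n - r_2) = n(n + 1/6).
Evaluating step by step (a_0 = 1):
  n = 1: D(1) = 1(1 + 1/6) = 7/6; numerator = 4(1) = 4; a_1 = (4)/(7/6) = 24/7
  n = 2: D(2) = 2(2 + 1/6) = 13/3; numerator = 4(24/7) - 1(1) = 89/7; a_2 = (89/7)/(13/3) = 267/91
  n = 3: D(3) = 3(3 + 1/6) = 19/2; numerator = 4(267/91) - 1(24/7) = 108/13; a_3 = (108/13)/(19/2) = 216/247
  n = 4: D(4) = 4(4 + 1/6) = 50/3; numerator = 4(216/247) - 1(267/91) = 75/133; a_4 = (75/133)/(50/3) = 9/266
  n = 5: D(5) = 5(5 + 1/6) = 155/6; numerator = 4(9/266) - 1(216/247) = -1278/1729; a_5 = (-1278/1729)/(155/6) = -7668/267995

r = 1/2; a_0 = 1; a_1 = 24/7; a_2 = 267/91; a_3 = 216/247; a_4 = 9/266; a_5 = -7668/267995
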